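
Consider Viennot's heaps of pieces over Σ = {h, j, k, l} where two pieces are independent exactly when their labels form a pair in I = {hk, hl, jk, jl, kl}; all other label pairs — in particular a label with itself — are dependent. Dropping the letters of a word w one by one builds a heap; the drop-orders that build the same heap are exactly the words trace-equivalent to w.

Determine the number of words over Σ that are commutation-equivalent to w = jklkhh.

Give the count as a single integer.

60

0(j) covers ∅
1(k) covers ∅
2(l) covers ∅
3(k) covers 1:k
4(h) covers 0:j
5(h) covers 4:h
floor of heap: 0:j, 1:k, 2:l
completions by unplaced set U, small U first (add the entries for U minus each lowest piece of U):
  |U|=1: {2}:1  {3}:1  {5}:1
  |U|=2: {1,3}:1  {2,3}:2  {2,5}:2  {3,5}:2  {4,5}:1
  |U|=3: {0,4,5}:1  {1,2,3}:3  {1,3,5}:3  {2,3,5}:6  {2,4,5}:3  {3,4,5}:3
  |U|=4: {0,2,4,5}:4  {0,3,4,5}:4  {1,2,3,5}:12  {1,3,4,5}:6  {2,3,4,5}:12
  start at 0(j): 30
  start at 1(k): 20
  start at 2(l): 10
sum over floor = 60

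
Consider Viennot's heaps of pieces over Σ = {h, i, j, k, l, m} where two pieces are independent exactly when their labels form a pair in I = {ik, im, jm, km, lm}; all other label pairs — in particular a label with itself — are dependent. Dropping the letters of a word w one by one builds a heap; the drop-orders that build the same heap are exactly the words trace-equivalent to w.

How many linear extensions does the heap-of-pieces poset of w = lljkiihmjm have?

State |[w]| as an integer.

piece 0:l — minimal
piece 1:l rests on {0:l}
piece 2:j rests on {1:l}
piece 3:k rests on {2:j}
piece 4:i rests on {2:j}
piece 5:i rests on {4:i}
piece 6:h rests on {3:k, 5:i}
piece 7:m rests on {6:h}
piece 8:j rests on {6:h}
piece 9:m rests on {7:m}
minimal pieces: {0:l}
ways to finish when only these pieces remain (= sum over removing one remaining piece with nothing left below it):
  1 left: {8}→1  {9}→1
  2 left: {7,9}→1  {8,9}→2
  3 left: {7,8,9}→3
  4 left: {6,7,8,9}→3
  5 left: {3,6,7,8,9}→3  {5,6,7,8,9}→3
  6 left: {3,5,6,7,8,9}→6  {4,5,6,7,8,9}→3
  7 left: {3,4,5,6,7,8,9}→9
  8 left: {2,3,4,5,6,7,8,9}→9
  placing 0:l first → 9 extensions

9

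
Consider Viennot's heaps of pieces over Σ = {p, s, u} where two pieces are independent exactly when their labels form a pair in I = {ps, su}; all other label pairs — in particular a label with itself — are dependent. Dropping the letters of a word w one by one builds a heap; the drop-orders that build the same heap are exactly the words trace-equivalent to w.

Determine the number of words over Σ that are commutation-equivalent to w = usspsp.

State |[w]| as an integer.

drop 0:u onto floor
drop 1:s onto floor
drop 2:s onto {1:s}
drop 3:p onto {0:u}
drop 4:s onto {2:s}
drop 5:p onto {3:p}
ground layer = {0:u, 1:s}
drop-orders for the pieces not yet dropped (sum over which currently-grounded one goes next):
  1 to go: {4} 1  {5} 1
  2 to go: {2,4} 1  {3,5} 1  {4,5} 2
  3 to go: {0,3,5} 1  {1,2,4} 1  {2,4,5} 3  {3,4,5} 3
  4 to go: {0,3,4,5} 4  {1,2,4,5} 4  {2,3,4,5} 6
  if 0:u drops first: 10 orders
  if 1:s drops first: 10 orders
heap linearizations: 20

20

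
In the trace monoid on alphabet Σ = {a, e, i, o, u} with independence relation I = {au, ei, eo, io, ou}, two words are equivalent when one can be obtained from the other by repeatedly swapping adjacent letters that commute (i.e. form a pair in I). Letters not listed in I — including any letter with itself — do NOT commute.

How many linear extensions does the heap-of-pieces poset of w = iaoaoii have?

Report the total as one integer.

#0=i has no predecessor
#1=a depends on [0:i]
#2=o depends on [1:a]
#3=a depends on [2:o]
#4=o depends on [3:a]
#5=i depends on [3:a]
#6=i depends on [5:i]
sources: [0:i]
N(rest) = Σ N(rest − s) over sources s of rest; N(one piece) = 1:
  size 1 → [4]=1  [6]=1
  size 2 → [4,6]=2  [5,6]=1
  size 3 → [4,5,6]=3
  size 4 → [3,4,5,6]=3
  size 5 → [2,3,4,5,6]=3
  first=0(i) contributes 3

3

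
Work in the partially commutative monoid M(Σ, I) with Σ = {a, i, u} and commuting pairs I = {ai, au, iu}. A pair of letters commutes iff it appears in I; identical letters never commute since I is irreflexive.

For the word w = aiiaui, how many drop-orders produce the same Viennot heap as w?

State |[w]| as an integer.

60

0(a) covers ∅
1(i) covers ∅
2(i) covers 1:i
3(a) covers 0:a
4(u) covers ∅
5(i) covers 2:i
floor of heap: 0:a, 1:i, 4:u
completions by unplaced set U, small U first (add the entries for U minus each lowest piece of U):
  |U|=1: {3}:1  {4}:1  {5}:1
  |U|=2: {0,3}:1  {2,5}:1  {3,4}:2  {3,5}:2  {4,5}:2
  |U|=3: {0,3,4}:3  {0,3,5}:3  {1,2,5}:1  {2,3,5}:3  {2,4,5}:3  {3,4,5}:6
  |U|=4: {0,2,3,5}:6  {0,3,4,5}:12  {1,2,3,5}:4  {1,2,4,5}:4  {2,3,4,5}:12
  start at 0(a): 20
  start at 1(i): 30
  start at 4(u): 10
sum over floor = 60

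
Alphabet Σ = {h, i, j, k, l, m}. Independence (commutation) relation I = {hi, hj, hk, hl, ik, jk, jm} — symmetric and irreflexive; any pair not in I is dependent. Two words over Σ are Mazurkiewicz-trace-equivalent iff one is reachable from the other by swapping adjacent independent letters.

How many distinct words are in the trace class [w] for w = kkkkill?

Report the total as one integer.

0(k) covers ∅
1(k) covers 0:k
2(k) covers 1:k
3(k) covers 2:k
4(i) covers ∅
5(l) covers 3:k, 4:i
6(l) covers 5:l
floor of heap: 0:k, 4:i
completions by unplaced set U, small U first (add the entries for U minus each lowest piece of U):
  |U|=1: {6}:1
  |U|=2: {5,6}:1
  |U|=3: {3,5,6}:1  {4,5,6}:1
  |U|=4: {2,3,5,6}:1  {3,4,5,6}:2
  |U|=5: {1,2,3,5,6}:1  {2,3,4,5,6}:3
  start at 0(k): 4
  start at 4(i): 1
sum over floor = 5

5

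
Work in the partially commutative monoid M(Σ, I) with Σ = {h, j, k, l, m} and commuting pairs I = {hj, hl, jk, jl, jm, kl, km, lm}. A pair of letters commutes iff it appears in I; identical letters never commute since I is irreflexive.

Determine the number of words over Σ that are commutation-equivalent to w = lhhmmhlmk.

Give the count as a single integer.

72

0(l) covers ∅
1(h) covers ∅
2(h) covers 1:h
3(m) covers 2:h
4(m) covers 3:m
5(h) covers 4:m
6(l) covers 0:l
7(m) covers 5:h
8(k) covers 5:h
floor of heap: 0:l, 1:h
completions by unplaced set U, small U first (add the entries for U minus each lowest piece of U):
  |U|=1: {6}:1  {7}:1  {8}:1
  |U|=2: {0,6}:1  {6,7}:2  {6,8}:2  {7,8}:2
  |U|=3: {0,6,7}:3  {0,6,8}:3  {5,7,8}:2  {6,7,8}:6
  |U|=4: {0,6,7,8}:12  {4,5,7,8}:2  {5,6,7,8}:8
  |U|=5: {0,5,6,7,8}:20  {3,4,5,7,8}:2  {4,5,6,7,8}:10
  |U|=6: {0,4,5,6,7,8}:30  {2,3,4,5,7,8}:2  {3,4,5,6,7,8}:12
  |U|=7: {0,3,4,5,6,7,8}:42  {1,2,3,4,5,7,8}:2  {2,3,4,5,6,7,8}:14
  start at 0(l): 16
  start at 1(h): 56
sum over floor = 72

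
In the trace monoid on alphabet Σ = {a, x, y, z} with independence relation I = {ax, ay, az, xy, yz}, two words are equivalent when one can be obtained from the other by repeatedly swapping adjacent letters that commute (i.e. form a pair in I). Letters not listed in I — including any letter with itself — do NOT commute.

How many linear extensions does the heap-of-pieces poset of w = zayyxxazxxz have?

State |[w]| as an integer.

0(z) covers ∅
1(a) covers ∅
2(y) covers ∅
3(y) covers 2:y
4(x) covers 0:z
5(x) covers 4:x
6(a) covers 1:a
7(z) covers 5:x
8(x) covers 7:z
9(x) covers 8:x
10(z) covers 9:x
floor of heap: 0:z, 1:a, 2:y
completions by unplaced set U, small U first (add the entries for U minus each lowest piece of U):
  |U|=1: {3}:1  {6}:1  {10}:1
  |U|=2: {1,6}:1  {2,3}:1  {3,6}:2  {3,10}:2  {6,10}:2  {9,10}:1
  |U|=3: {1,3,6}:3  {1,6,10}:3  {2,3,6}:3  {2,3,10}:3  {3,6,10}:6  {3,9,10}:3  {6,9,10}:3  {8,9,10}:1
  |U|=4: {1,2,3,6}:6  {1,3,6,10}:12  {1,6,9,10}:6  {2,3,6,10}:12  {2,3,9,10}:6  {3,6,9,10}:12  {3,8,9,10}:4  {6,8,9,10}:4  {7,8,9,10}:1
  |U|=5: {1,2,3,6,10}:30  {1,3,6,9,10}:30  {1,6,8,9,10}:10  {2,3,6,9,10}:30  {2,3,8,9,10}:10  {3,6,8,9,10}:20  {3,7,8,9,10}:5  {5,7,8,9,10}:1  {6,7,8,9,10}:5
  |U|=6: {1,2,3,6,9,10}:90  {1,3,6,8,9,10}:60  {1,6,7,8,9,10}:15  {2,3,6,8,9,10}:60  {2,3,7,8,9,10}:15  {3,5,7,8,9,10}:6  {3,6,7,8,9,10}:30  {4,5,7,8,9,10}:1  {5,6,7,8,9,10}:6
  |U|=7: {0,4,5,7,8,9,10}:1  {1,2,3,6,8,9,10}:210  {1,3,6,7,8,9,10}:105  {1,5,6,7,8,9,10}:21  {2,3,5,7,8,9,10}:21  {2,3,6,7,8,9,10}:105  {3,4,5,7,8,9,10}:7  {3,5,6,7,8,9,10}:42  {4,5,6,7,8,9,10}:7
  |U|=8: {0,3,4,5,7,8,9,10}:8  {0,4,5,6,7,8,9,10}:8  {1,2,3,6,7,8,9,10}:420  {1,3,5,6,7,8,9,10}:168  {1,4,5,6,7,8,9,10}:28  {2,3,4,5,7,8,9,10}:28  {2,3,5,6,7,8,9,10}:168  {3,4,5,6,7,8,9,10}:56
  |U|=9: {0,1,4,5,6,7,8,9,10}:36  {0,2,3,4,5,7,8,9,10}:36  {0,3,4,5,6,7,8,9,10}:72  {1,2,3,5,6,7,8,9,10}:756  {1,3,4,5,6,7,8,9,10}:252  {2,3,4,5,6,7,8,9,10}:252
  start at 0(z): 1260
  start at 1(a): 360
  start at 2(y): 360
sum over floor = 1980

1980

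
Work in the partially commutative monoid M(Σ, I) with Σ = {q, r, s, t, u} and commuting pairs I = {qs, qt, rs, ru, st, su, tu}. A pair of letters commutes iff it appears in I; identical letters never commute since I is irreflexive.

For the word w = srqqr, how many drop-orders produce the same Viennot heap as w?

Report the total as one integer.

piece 0:s — minimal
piece 1:r — minimal
piece 2:q rests on {1:r}
piece 3:q rests on {2:q}
piece 4:r rests on {3:q}
minimal pieces: {0:s, 1:r}
ways to finish when only these pieces remain (= sum over removing one remaining piece with nothing left below it):
  1 left: {0}→1  {4}→1
  2 left: {0,4}→2  {3,4}→1
  3 left: {0,3,4}→3  {2,3,4}→1
  placing 0:s first → 1 extensions
  placing 1:r first → 4 extensions
total linear extensions = 5

5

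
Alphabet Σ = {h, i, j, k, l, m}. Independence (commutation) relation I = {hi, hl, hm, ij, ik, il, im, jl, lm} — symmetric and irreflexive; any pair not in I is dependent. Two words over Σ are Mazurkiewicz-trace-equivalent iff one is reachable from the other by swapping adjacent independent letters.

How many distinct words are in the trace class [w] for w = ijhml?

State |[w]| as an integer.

drop 0:i onto floor
drop 1:j onto floor
drop 2:h onto {1:j}
drop 3:m onto {1:j}
drop 4:l onto floor
ground layer = {0:i, 1:j, 4:l}
drop-orders for the pieces not yet dropped (sum over which currently-grounded one goes next):
  1 to go: {0} 1  {2} 1  {3} 1  {4} 1
  2 to go: {0,2} 2  {0,3} 2  {0,4} 2  {2,3} 2  {2,4} 2  {3,4} 2
  3 to go: {0,2,3} 6  {0,2,4} 6  {0,3,4} 6  {1,2,3} 2  {2,3,4} 6
  if 0:i drops first: 8 orders
  if 1:j drops first: 24 orders
  if 4:l drops first: 8 orders
heap linearizations: 40

40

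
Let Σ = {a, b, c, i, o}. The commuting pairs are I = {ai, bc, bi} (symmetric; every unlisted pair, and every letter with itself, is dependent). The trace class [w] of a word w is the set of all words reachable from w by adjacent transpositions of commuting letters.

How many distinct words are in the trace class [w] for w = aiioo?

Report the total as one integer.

drop 0:a onto floor
drop 1:i onto floor
drop 2:i onto {1:i}
drop 3:o onto {0:a, 2:i}
drop 4:o onto {3:o}
ground layer = {0:a, 1:i}
drop-orders for the pieces not yet dropped (sum over which currently-grounded one goes next):
  1 to go: {4} 1
  2 to go: {3,4} 1
  3 to go: {0,3,4} 1  {2,3,4} 1
  if 0:a drops first: 1 orders
  if 1:i drops first: 2 orders
heap linearizations: 3

3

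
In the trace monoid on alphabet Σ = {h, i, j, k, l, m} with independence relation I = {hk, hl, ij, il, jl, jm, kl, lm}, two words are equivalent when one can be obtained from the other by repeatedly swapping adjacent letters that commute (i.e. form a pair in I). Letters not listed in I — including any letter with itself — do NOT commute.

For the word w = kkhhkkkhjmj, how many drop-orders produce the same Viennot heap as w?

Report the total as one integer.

168

piece 0:k — minimal
piece 1:k rests on {0:k}
piece 2:h — minimal
piece 3:h rests on {2:h}
piece 4:k rests on {1:k}
piece 5:k rests on {4:k}
piece 6:k rests on {5:k}
piece 7:h rests on {3:h}
piece 8:j rests on {6:k, 7:h}
piece 9:m rests on {6:k, 7:h}
piece 10:j rests on {8:j}
minimal pieces: {0:k, 2:h}
ways to finish when only these pieces remain (= sum over removing one remaining piece with nothing left below it):
  1 left: {9}→1  {10}→1
  2 left: {8,10}→1  {9,10}→2
  3 left: {8,9,10}→3
  4 left: {6,8,9,10}→3  {7,8,9,10}→3
  5 left: {3,7,8,9,10}→3  {5,6,8,9,10}→3  {6,7,8,9,10}→6
  6 left: {2,3,7,8,9,10}→3  {3,6,7,8,9,10}→9  {4,5,6,8,9,10}→3  {5,6,7,8,9,10}→9
  7 left: {1,4,5,6,8,9,10}→3  {2,3,6,7,8,9,10}→12  {3,5,6,7,8,9,10}→18  {4,5,6,7,8,9,10}→12
  8 left: {0,1,4,5,6,8,9,10}→3  {1,4,5,6,7,8,9,10}→15  {2,3,5,6,7,8,9,10}→30  {3,4,5,6,7,8,9,10}→30
  9 left: {0,1,4,5,6,7,8,9,10}→18  {1,3,4,5,6,7,8,9,10}→45  {2,3,4,5,6,7,8,9,10}→60
  placing 0:k first → 105 extensions
  placing 2:h first → 63 extensions
total linear extensions = 168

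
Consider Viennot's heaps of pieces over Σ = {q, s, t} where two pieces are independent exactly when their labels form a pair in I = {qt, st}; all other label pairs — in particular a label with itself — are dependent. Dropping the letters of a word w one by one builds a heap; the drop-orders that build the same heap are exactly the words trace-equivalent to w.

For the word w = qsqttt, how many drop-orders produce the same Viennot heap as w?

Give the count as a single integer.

drop 0:q onto floor
drop 1:s onto {0:q}
drop 2:q onto {1:s}
drop 3:t onto floor
drop 4:t onto {3:t}
drop 5:t onto {4:t}
ground layer = {0:q, 3:t}
drop-orders for the pieces not yet dropped (sum over which currently-grounded one goes next):
  1 to go: {2} 1  {5} 1
  2 to go: {1,2} 1  {2,5} 2  {4,5} 1
  3 to go: {0,1,2} 1  {1,2,5} 3  {2,4,5} 3  {3,4,5} 1
  4 to go: {0,1,2,5} 4  {1,2,4,5} 6  {2,3,4,5} 4
  if 0:q drops first: 10 orders
  if 3:t drops first: 10 orders
heap linearizations: 20

20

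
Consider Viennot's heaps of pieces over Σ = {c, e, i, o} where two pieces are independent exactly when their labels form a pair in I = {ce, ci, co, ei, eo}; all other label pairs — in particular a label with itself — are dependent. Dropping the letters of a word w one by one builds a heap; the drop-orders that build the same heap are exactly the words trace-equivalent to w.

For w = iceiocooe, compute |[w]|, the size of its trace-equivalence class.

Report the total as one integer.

drop 0:i onto floor
drop 1:c onto floor
drop 2:e onto floor
drop 3:i onto {0:i}
drop 4:o onto {3:i}
drop 5:c onto {1:c}
drop 6:o onto {4:o}
drop 7:o onto {6:o}
drop 8:e onto {2:e}
ground layer = {0:i, 1:c, 2:e}
drop-orders for the pieces not yet dropped (sum over which currently-grounded one goes next):
  1 to go: {5} 1  {7} 1  {8} 1
  2 to go: {1,5} 1  {2,8} 1  {5,7} 2  {5,8} 2  {6,7} 1  {7,8} 2
  3 to go: {1,5,7} 3  {1,5,8} 3  {2,5,8} 3  {2,7,8} 3  {4,6,7} 1  {5,6,7} 3  {5,7,8} 6  {6,7,8} 3
  4 to go: {1,2,5,8} 6  {1,5,6,7} 6  {1,5,7,8} 12  {2,5,7,8} 12  {2,6,7,8} 6  {3,4,6,7} 1  {4,5,6,7} 4  {4,6,7,8} 4  {5,6,7,8} 12
  5 to go: {0,3,4,6,7} 1  {1,2,5,7,8} 30  {1,4,5,6,7} 10  {1,5,6,7,8} 30  {2,4,6,7,8} 10  {2,5,6,7,8} 30  {3,4,5,6,7} 5  {3,4,6,7,8} 5  {4,5,6,7,8} 20
  6 to go: {0,3,4,5,6,7} 6  {0,3,4,6,7,8} 6  {1,2,5,6,7,8} 90  {1,3,4,5,6,7} 15  {1,4,5,6,7,8} 60  {2,3,4,6,7,8} 15  {2,4,5,6,7,8} 60  {3,4,5,6,7,8} 30
  7 to go: {0,1,3,4,5,6,7} 21  {0,2,3,4,6,7,8} 21  {0,3,4,5,6,7,8} 42  {1,2,4,5,6,7,8} 210  {1,3,4,5,6,7,8} 105  {2,3,4,5,6,7,8} 105
  if 0:i drops first: 420 orders
  if 1:c drops first: 168 orders
  if 2:e drops first: 168 orders
heap linearizations: 756

756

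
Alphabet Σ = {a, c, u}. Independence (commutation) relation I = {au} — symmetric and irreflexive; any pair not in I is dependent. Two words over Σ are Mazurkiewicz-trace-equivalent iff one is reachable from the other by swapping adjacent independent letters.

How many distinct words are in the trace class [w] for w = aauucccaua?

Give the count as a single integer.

18

0(a) covers ∅
1(a) covers 0:a
2(u) covers ∅
3(u) covers 2:u
4(c) covers 1:a, 3:u
5(c) covers 4:c
6(c) covers 5:c
7(a) covers 6:c
8(u) covers 6:c
9(a) covers 7:a
floor of heap: 0:a, 2:u
completions by unplaced set U, small U first (add the entries for U minus each lowest piece of U):
  |U|=1: {8}:1  {9}:1
  |U|=2: {7,9}:1  {8,9}:2
  |U|=3: {7,8,9}:3
  |U|=4: {6,7,8,9}:3
  |U|=5: {5,6,7,8,9}:3
  |U|=6: {4,5,6,7,8,9}:3
  |U|=7: {1,4,5,6,7,8,9}:3  {3,4,5,6,7,8,9}:3
  |U|=8: {0,1,4,5,6,7,8,9}:3  {1,3,4,5,6,7,8,9}:6  {2,3,4,5,6,7,8,9}:3
  start at 0(a): 9
  start at 2(u): 9
sum over floor = 18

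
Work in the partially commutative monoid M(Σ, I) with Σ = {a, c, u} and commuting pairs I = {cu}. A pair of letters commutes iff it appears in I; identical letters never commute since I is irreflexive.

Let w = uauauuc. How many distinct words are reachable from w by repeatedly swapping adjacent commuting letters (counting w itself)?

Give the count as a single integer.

piece 0:u — minimal
piece 1:a rests on {0:u}
piece 2:u rests on {1:a}
piece 3:a rests on {2:u}
piece 4:u rests on {3:a}
piece 5:u rests on {4:u}
piece 6:c rests on {3:a}
minimal pieces: {0:u}
ways to finish when only these pieces remain (= sum over removing one remaining piece with nothing left below it):
  1 left: {5}→1  {6}→1
  2 left: {4,5}→1  {5,6}→2
  3 left: {4,5,6}→3
  4 left: {3,4,5,6}→3
  5 left: {2,3,4,5,6}→3
  placing 0:u first → 3 extensions

3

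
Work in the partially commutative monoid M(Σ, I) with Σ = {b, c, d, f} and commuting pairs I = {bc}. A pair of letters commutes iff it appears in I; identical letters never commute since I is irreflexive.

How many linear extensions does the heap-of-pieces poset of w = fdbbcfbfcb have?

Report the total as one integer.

0(f) covers ∅
1(d) covers 0:f
2(b) covers 1:d
3(b) covers 2:b
4(c) covers 1:d
5(f) covers 3:b, 4:c
6(b) covers 5:f
7(f) covers 6:b
8(c) covers 7:f
9(b) covers 7:f
floor of heap: 0:f
completions by unplaced set U, small U first (add the entries for U minus each lowest piece of U):
  |U|=1: {8}:1  {9}:1
  |U|=2: {8,9}:2
  |U|=3: {7,8,9}:2
  |U|=4: {6,7,8,9}:2
  |U|=5: {5,6,7,8,9}:2
  |U|=6: {3,5,6,7,8,9}:2  {4,5,6,7,8,9}:2
  |U|=7: {2,3,5,6,7,8,9}:2  {3,4,5,6,7,8,9}:4
  |U|=8: {2,3,4,5,6,7,8,9}:6
  start at 0(f): 6

6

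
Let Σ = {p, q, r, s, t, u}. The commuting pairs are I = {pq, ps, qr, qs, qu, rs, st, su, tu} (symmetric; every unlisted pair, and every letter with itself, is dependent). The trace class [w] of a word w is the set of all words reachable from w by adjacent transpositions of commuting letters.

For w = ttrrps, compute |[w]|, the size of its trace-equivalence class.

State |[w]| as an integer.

6

0(t) covers ∅
1(t) covers 0:t
2(r) covers 1:t
3(r) covers 2:r
4(p) covers 3:r
5(s) covers ∅
floor of heap: 0:t, 5:s
completions by unplaced set U, small U first (add the entries for U minus each lowest piece of U):
  |U|=1: {4}:1  {5}:1
  |U|=2: {3,4}:1  {4,5}:2
  |U|=3: {2,3,4}:1  {3,4,5}:3
  |U|=4: {1,2,3,4}:1  {2,3,4,5}:4
  start at 0(t): 5
  start at 5(s): 1
sum over floor = 6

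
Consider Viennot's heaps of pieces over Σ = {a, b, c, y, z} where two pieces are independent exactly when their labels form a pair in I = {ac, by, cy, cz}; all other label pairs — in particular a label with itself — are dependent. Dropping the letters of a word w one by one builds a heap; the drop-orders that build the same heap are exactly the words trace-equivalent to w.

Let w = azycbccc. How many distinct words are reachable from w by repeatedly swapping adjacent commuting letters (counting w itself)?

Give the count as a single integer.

0(a) covers ∅
1(z) covers 0:a
2(y) covers 1:z
3(c) covers ∅
4(b) covers 1:z, 3:c
5(c) covers 4:b
6(c) covers 5:c
7(c) covers 6:c
floor of heap: 0:a, 3:c
completions by unplaced set U, small U first (add the entries for U minus each lowest piece of U):
  |U|=1: {2}:1  {7}:1
  |U|=2: {2,7}:2  {6,7}:1
  |U|=3: {2,6,7}:3  {5,6,7}:1
  |U|=4: {2,5,6,7}:4  {4,5,6,7}:1
  |U|=5: {2,4,5,6,7}:5  {3,4,5,6,7}:1
  |U|=6: {1,2,4,5,6,7}:5  {2,3,4,5,6,7}:6
  start at 0(a): 11
  start at 3(c): 5
sum over floor = 16

16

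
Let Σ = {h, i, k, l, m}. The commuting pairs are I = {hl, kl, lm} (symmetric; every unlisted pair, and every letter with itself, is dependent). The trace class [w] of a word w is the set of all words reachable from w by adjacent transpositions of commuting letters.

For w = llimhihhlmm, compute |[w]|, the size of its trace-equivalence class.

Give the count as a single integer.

drop 0:l onto floor
drop 1:l onto {0:l}
drop 2:i onto {1:l}
drop 3:m onto {2:i}
drop 4:h onto {3:m}
drop 5:i onto {4:h}
drop 6:h onto {5:i}
drop 7:h onto {6:h}
drop 8:l onto {5:i}
drop 9:m onto {7:h}
drop 10:m onto {9:m}
ground layer = {0:l}
drop-orders for the pieces not yet dropped (sum over which currently-grounded one goes next):
  1 to go: {8} 1  {10} 1
  2 to go: {8,10} 2  {9,10} 1
  3 to go: {7,9,10} 1  {8,9,10} 3
  4 to go: {6,7,9,10} 1  {7,8,9,10} 4
  5 to go: {6,7,8,9,10} 5
  6 to go: {5,6,7,8,9,10} 5
  7 to go: {4,5,6,7,8,9,10} 5
  8 to go: {3,4,5,6,7,8,9,10} 5
  9 to go: {2,3,4,5,6,7,8,9,10} 5
  if 0:l drops first: 5 orders

5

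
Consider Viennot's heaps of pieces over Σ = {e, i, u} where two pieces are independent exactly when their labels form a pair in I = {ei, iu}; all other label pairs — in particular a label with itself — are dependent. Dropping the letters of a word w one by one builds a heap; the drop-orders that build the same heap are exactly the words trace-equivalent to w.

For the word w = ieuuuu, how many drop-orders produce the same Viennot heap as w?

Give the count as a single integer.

6

piece 0:i — minimal
piece 1:e — minimal
piece 2:u rests on {1:e}
piece 3:u rests on {2:u}
piece 4:u rests on {3:u}
piece 5:u rests on {4:u}
minimal pieces: {0:i, 1:e}
ways to finish when only these pieces remain (= sum over removing one remaining piece with nothing left below it):
  1 left: {0}→1  {5}→1
  2 left: {0,5}→2  {4,5}→1
  3 left: {0,4,5}→3  {3,4,5}→1
  4 left: {0,3,4,5}→4  {2,3,4,5}→1
  placing 0:i first → 1 extensions
  placing 1:e first → 5 extensions
total linear extensions = 6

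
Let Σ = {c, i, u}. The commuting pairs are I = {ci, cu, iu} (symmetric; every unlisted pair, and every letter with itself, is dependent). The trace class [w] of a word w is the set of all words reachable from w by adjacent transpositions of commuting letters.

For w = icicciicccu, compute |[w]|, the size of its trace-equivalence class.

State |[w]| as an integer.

2310

#0=i has no predecessor
#1=c has no predecessor
#2=i depends on [0:i]
#3=c depends on [1:c]
#4=c depends on [3:c]
#5=i depends on [2:i]
#6=i depends on [5:i]
#7=c depends on [4:c]
#8=c depends on [7:c]
#9=c depends on [8:c]
#10=u has no predecessor
sources: [0:i, 1:c, 10:u]
N(rest) = Σ N(rest − s) over sources s of rest; N(one piece) = 1:
  size 1 → [6]=1  [9]=1  [10]=1
  size 2 → [5,6]=1  [6,9]=2  [6,10]=2  [8,9]=1  [9,10]=2
  size 3 → [2,5,6]=1  [5,6,9]=3  [5,6,10]=3  [6,8,9]=3  [6,9,10]=6  [7,8,9]=1  [8,9,10]=3
  size 4 → [0,2,5,6]=1  [2,5,6,9]=4  [2,5,6,10]=4  [4,7,8,9]=1  [5,6,8,9]=6  [5,6,9,10]=12  [6,7,8,9]=4  [6,8,9,10]=12  [7,8,9,10]=4
  size 5 → [0,2,5,6,9]=5  [0,2,5,6,10]=5  [2,5,6,8,9]=10  [2,5,6,9,10]=20  [3,4,7,8,9]=1  [4,6,7,8,9]=5  [4,7,8,9,10]=5  [5,6,7,8,9]=10  [5,6,8,9,10]=30  [6,7,8,9,10]=20
  size 6 → [0,2,5,6,8,9]=15  [0,2,5,6,9,10]=30  [1,3,4,7,8,9]=1  [2,5,6,7,8,9]=20  [2,5,6,8,9,10]=60  [3,4,6,7,8,9]=6  [3,4,7,8,9,10]=6  [4,5,6,7,8,9]=15  [4,6,7,8,9,10]=30  [5,6,7,8,9,10]=60
  size 7 → [0,2,5,6,7,8,9]=35  [0,2,5,6,8,9,10]=105  [1,3,4,6,7,8,9]=7  [1,3,4,7,8,9,10]=7  [2,4,5,6,7,8,9]=35  [2,5,6,7,8,9,10]=140  [3,4,5,6,7,8,9]=21  [3,4,6,7,8,9,10]=42  [4,5,6,7,8,9,10]=105
  size 8 → [0,2,4,5,6,7,8,9]=70  [0,2,5,6,7,8,9,10]=280  [1,3,4,5,6,7,8,9]=28  [1,3,4,6,7,8,9,10]=56  [2,3,4,5,6,7,8,9]=56  [2,4,5,6,7,8,9,10]=280  [3,4,5,6,7,8,9,10]=168
  size 9 → [0,2,3,4,5,6,7,8,9]=126  [0,2,4,5,6,7,8,9,10]=630  [1,2,3,4,5,6,7,8,9]=84  [1,3,4,5,6,7,8,9,10]=252  [2,3,4,5,6,7,8,9,10]=504
  first=0(i) contributes 840
  first=1(c) contributes 1260
  first=10(u) contributes 210
|[w]| = 2310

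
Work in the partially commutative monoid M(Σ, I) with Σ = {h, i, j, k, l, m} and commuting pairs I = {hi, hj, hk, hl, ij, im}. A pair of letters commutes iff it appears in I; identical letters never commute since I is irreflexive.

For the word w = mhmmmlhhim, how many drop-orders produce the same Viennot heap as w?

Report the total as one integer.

drop 0:m onto floor
drop 1:h onto {0:m}
drop 2:m onto {1:h}
drop 3:m onto {2:m}
drop 4:m onto {3:m}
drop 5:l onto {4:m}
drop 6:h onto {4:m}
drop 7:h onto {6:h}
drop 8:i onto {5:l}
drop 9:m onto {5:l, 7:h}
ground layer = {0:m}
drop-orders for the pieces not yet dropped (sum over which currently-grounded one goes next):
  1 to go: {8} 1  {9} 1
  2 to go: {7,9} 1  {8,9} 2
  3 to go: {5,8,9} 2  {6,7,9} 1  {7,8,9} 3
  4 to go: {5,7,8,9} 5  {6,7,8,9} 4
  5 to go: {5,6,7,8,9} 9
  6 to go: {4,5,6,7,8,9} 9
  7 to go: {3,4,5,6,7,8,9} 9
  8 to go: {2,3,4,5,6,7,8,9} 9
  if 0:m drops first: 9 orders

9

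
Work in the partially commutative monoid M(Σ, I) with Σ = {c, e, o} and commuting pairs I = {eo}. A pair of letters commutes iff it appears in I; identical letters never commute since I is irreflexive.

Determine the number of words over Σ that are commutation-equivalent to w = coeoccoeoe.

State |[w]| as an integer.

18

#0=c has no predecessor
#1=o depends on [0:c]
#2=e depends on [0:c]
#3=o depends on [1:o]
#4=c depends on [2:e, 3:o]
#5=c depends on [4:c]
#6=o depends on [5:c]
#7=e depends on [5:c]
#8=o depends on [6:o]
#9=e depends on [7:e]
sources: [0:c]
N(rest) = Σ N(rest − s) over sources s of rest; N(one piece) = 1:
  size 1 → [8]=1  [9]=1
  size 2 → [6,8]=1  [7,9]=1  [8,9]=2
  size 3 → [6,8,9]=3  [7,8,9]=3
  size 4 → [6,7,8,9]=6
  size 5 → [5,6,7,8,9]=6
  size 6 → [4,5,6,7,8,9]=6
  size 7 → [2,4,5,6,7,8,9]=6  [3,4,5,6,7,8,9]=6
  size 8 → [1,3,4,5,6,7,8,9]=6  [2,3,4,5,6,7,8,9]=12
  first=0(c) contributes 18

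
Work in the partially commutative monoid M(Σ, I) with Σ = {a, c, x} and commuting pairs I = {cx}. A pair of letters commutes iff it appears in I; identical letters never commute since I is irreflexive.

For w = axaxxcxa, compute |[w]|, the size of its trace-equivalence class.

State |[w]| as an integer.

piece 0:a — minimal
piece 1:x rests on {0:a}
piece 2:a rests on {1:x}
piece 3:x rests on {2:a}
piece 4:x rests on {3:x}
piece 5:c rests on {2:a}
piece 6:x rests on {4:x}
piece 7:a rests on {5:c, 6:x}
minimal pieces: {0:a}
ways to finish when only these pieces remain (= sum over removing one remaining piece with nothing left below it):
  1 left: {7}→1
  2 left: {5,7}→1  {6,7}→1
  3 left: {4,6,7}→1  {5,6,7}→2
  4 left: {3,4,6,7}→1  {4,5,6,7}→3
  5 left: {3,4,5,6,7}→4
  6 left: {2,3,4,5,6,7}→4
  placing 0:a first → 4 extensions

4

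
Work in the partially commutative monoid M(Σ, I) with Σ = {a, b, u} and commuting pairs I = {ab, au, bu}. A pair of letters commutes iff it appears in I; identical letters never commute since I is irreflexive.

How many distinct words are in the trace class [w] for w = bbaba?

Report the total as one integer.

piece 0:b — minimal
piece 1:b rests on {0:b}
piece 2:a — minimal
piece 3:b rests on {1:b}
piece 4:a rests on {2:a}
minimal pieces: {0:b, 2:a}
ways to finish when only these pieces remain (= sum over removing one remaining piece with nothing left below it):
  1 left: {3}→1  {4}→1
  2 left: {1,3}→1  {2,4}→1  {3,4}→2
  3 left: {0,1,3}→1  {1,3,4}→3  {2,3,4}→3
  placing 0:b first → 6 extensions
  placing 2:a first → 4 extensions
total linear extensions = 10

10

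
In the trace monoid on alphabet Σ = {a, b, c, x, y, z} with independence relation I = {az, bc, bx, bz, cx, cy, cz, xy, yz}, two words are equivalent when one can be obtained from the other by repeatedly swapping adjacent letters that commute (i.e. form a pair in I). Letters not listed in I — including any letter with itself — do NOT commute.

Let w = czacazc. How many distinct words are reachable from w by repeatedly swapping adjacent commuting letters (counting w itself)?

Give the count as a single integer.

21

piece 0:c — minimal
piece 1:z — minimal
piece 2:a rests on {0:c}
piece 3:c rests on {2:a}
piece 4:a rests on {3:c}
piece 5:z rests on {1:z}
piece 6:c rests on {4:a}
minimal pieces: {0:c, 1:z}
ways to finish when only these pieces remain (= sum over removing one remaining piece with nothing left below it):
  1 left: {5}→1  {6}→1
  2 left: {1,5}→1  {4,6}→1  {5,6}→2
  3 left: {1,5,6}→3  {3,4,6}→1  {4,5,6}→3
  4 left: {1,4,5,6}→6  {2,3,4,6}→1  {3,4,5,6}→4
  5 left: {0,2,3,4,6}→1  {1,3,4,5,6}→10  {2,3,4,5,6}→5
  placing 0:c first → 15 extensions
  placing 1:z first → 6 extensions
total linear extensions = 21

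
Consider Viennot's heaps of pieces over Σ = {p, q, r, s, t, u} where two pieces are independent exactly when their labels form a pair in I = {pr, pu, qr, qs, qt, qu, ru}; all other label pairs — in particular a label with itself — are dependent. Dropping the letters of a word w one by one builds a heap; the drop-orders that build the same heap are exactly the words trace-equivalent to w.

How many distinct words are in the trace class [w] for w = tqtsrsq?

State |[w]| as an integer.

0(t) covers ∅
1(q) covers ∅
2(t) covers 0:t
3(s) covers 2:t
4(r) covers 3:s
5(s) covers 4:r
6(q) covers 1:q
floor of heap: 0:t, 1:q
completions by unplaced set U, small U first (add the entries for U minus each lowest piece of U):
  |U|=1: {5}:1  {6}:1
  |U|=2: {1,6}:1  {4,5}:1  {5,6}:2
  |U|=3: {1,5,6}:3  {3,4,5}:1  {4,5,6}:3
  |U|=4: {1,4,5,6}:6  {2,3,4,5}:1  {3,4,5,6}:4
  |U|=5: {0,2,3,4,5}:1  {1,3,4,5,6}:10  {2,3,4,5,6}:5
  start at 0(t): 15
  start at 1(q): 6
sum over floor = 21

21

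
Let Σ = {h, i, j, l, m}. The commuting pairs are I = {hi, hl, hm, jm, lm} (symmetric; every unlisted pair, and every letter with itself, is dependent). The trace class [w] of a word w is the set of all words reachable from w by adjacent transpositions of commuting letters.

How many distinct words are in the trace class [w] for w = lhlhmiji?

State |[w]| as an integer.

45

0(l) covers ∅
1(h) covers ∅
2(l) covers 0:l
3(h) covers 1:h
4(m) covers ∅
5(i) covers 2:l, 4:m
6(j) covers 3:h, 5:i
7(i) covers 6:j
floor of heap: 0:l, 1:h, 4:m
completions by unplaced set U, small U first (add the entries for U minus each lowest piece of U):
  |U|=1: {7}:1
  |U|=2: {6,7}:1
  |U|=3: {3,6,7}:1  {5,6,7}:1
  |U|=4: {1,3,6,7}:1  {2,5,6,7}:1  {3,5,6,7}:2  {4,5,6,7}:1
  |U|=5: {0,2,5,6,7}:1  {1,3,5,6,7}:3  {2,3,5,6,7}:3  {2,4,5,6,7}:2  {3,4,5,6,7}:3
  |U|=6: {0,2,3,5,6,7}:4  {0,2,4,5,6,7}:3  {1,2,3,5,6,7}:6  {1,3,4,5,6,7}:6  {2,3,4,5,6,7}:8
  start at 0(l): 20
  start at 1(h): 15
  start at 4(m): 10
sum over floor = 45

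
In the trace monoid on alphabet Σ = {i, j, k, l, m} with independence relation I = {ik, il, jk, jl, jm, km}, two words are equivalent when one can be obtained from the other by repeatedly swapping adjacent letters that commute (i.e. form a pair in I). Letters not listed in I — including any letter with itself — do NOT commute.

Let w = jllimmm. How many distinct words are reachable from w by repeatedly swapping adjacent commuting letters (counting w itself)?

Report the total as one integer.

6

#0=j has no predecessor
#1=l has no predecessor
#2=l depends on [1:l]
#3=i depends on [0:j]
#4=m depends on [2:l, 3:i]
#5=m depends on [4:m]
#6=m depends on [5:m]
sources: [0:j, 1:l]
N(rest) = Σ N(rest − s) over sources s of rest; N(one piece) = 1:
  size 1 → [6]=1
  size 2 → [5,6]=1
  size 3 → [4,5,6]=1
  size 4 → [2,4,5,6]=1  [3,4,5,6]=1
  size 5 → [0,3,4,5,6]=1  [1,2,4,5,6]=1  [2,3,4,5,6]=2
  first=0(j) contributes 3
  first=1(l) contributes 3
|[w]| = 6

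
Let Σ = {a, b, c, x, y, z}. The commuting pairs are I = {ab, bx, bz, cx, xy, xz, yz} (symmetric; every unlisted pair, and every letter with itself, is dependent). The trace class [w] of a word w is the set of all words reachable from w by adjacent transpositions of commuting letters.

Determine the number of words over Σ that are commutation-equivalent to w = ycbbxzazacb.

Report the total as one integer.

72

drop 0:y onto floor
drop 1:c onto {0:y}
drop 2:b onto {1:c}
drop 3:b onto {2:b}
drop 4:x onto floor
drop 5:z onto {1:c}
drop 6:a onto {4:x, 5:z}
drop 7:z onto {6:a}
drop 8:a onto {7:z}
drop 9:c onto {3:b, 8:a}
drop 10:b onto {9:c}
ground layer = {0:y, 4:x}
drop-orders for the pieces not yet dropped (sum over which currently-grounded one goes next):
  1 to go: {10} 1
  2 to go: {9,10} 1
  3 to go: {3,9,10} 1  {8,9,10} 1
  4 to go: {2,3,9,10} 1  {3,8,9,10} 2  {7,8,9,10} 1
  5 to go: {2,3,8,9,10} 3  {3,7,8,9,10} 3  {6,7,8,9,10} 1
  6 to go: {2,3,7,8,9,10} 6  {3,6,7,8,9,10} 4  {4,6,7,8,9,10} 1  {5,6,7,8,9,10} 1
  7 to go: {2,3,6,7,8,9,10} 10  {3,4,6,7,8,9,10} 5  {3,5,6,7,8,9,10} 5  {4,5,6,7,8,9,10} 2
  8 to go: {2,3,4,6,7,8,9,10} 15  {2,3,5,6,7,8,9,10} 15  {3,4,5,6,7,8,9,10} 12
  9 to go: {1,2,3,5,6,7,8,9,10} 15  {2,3,4,5,6,7,8,9,10} 42
  if 0:y drops first: 57 orders
  if 4:x drops first: 15 orders
heap linearizations: 72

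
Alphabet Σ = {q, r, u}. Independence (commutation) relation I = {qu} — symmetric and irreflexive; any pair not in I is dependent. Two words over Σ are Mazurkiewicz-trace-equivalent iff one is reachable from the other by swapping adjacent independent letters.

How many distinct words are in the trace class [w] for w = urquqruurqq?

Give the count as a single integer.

3

#0=u has no predecessor
#1=r depends on [0:u]
#2=q depends on [1:r]
#3=u depends on [1:r]
#4=q depends on [2:q]
#5=r depends on [3:u, 4:q]
#6=u depends on [5:r]
#7=u depends on [6:u]
#8=r depends on [7:u]
#9=q depends on [8:r]
#10=q depends on [9:q]
sources: [0:u]
N(rest) = Σ N(rest − s) over sources s of rest; N(one piece) = 1:
  size 1 → [10]=1
  size 2 → [9,10]=1
  size 3 → [8,9,10]=1
  size 4 → [7,8,9,10]=1
  size 5 → [6,7,8,9,10]=1
  size 6 → [5,6,7,8,9,10]=1
  size 7 → [3,5,6,7,8,9,10]=1  [4,5,6,7,8,9,10]=1
  size 8 → [2,4,5,6,7,8,9,10]=1  [3,4,5,6,7,8,9,10]=2
  size 9 → [2,3,4,5,6,7,8,9,10]=3
  first=0(u) contributes 3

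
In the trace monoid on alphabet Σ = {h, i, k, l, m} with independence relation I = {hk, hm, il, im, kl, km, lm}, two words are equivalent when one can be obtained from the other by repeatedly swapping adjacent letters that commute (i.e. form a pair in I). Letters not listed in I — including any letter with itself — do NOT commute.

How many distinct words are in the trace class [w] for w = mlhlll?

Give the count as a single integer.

#0=m has no predecessor
#1=l has no predecessor
#2=h depends on [1:l]
#3=l depends on [2:h]
#4=l depends on [3:l]
#5=l depends on [4:l]
sources: [0:m, 1:l]
N(rest) = Σ N(rest − s) over sources s of rest; N(one piece) = 1:
  size 1 → [0]=1  [5]=1
  size 2 → [0,5]=2  [4,5]=1
  size 3 → [0,4,5]=3  [3,4,5]=1
  size 4 → [0,3,4,5]=4  [2,3,4,5]=1
  first=0(m) contributes 1
  first=1(l) contributes 5
|[w]| = 6

6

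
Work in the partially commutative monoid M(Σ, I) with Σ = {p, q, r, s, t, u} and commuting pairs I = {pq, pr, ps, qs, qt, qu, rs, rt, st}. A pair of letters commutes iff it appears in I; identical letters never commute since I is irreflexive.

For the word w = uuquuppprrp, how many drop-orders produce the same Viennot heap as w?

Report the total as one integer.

95

0(u) covers ∅
1(u) covers 0:u
2(q) covers ∅
3(u) covers 1:u
4(u) covers 3:u
5(p) covers 4:u
6(p) covers 5:p
7(p) covers 6:p
8(r) covers 2:q, 4:u
9(r) covers 8:r
10(p) covers 7:p
floor of heap: 0:u, 2:q
completions by unplaced set U, small U first (add the entries for U minus each lowest piece of U):
  |U|=1: {9}:1  {10}:1
  |U|=2: {7,10}:1  {8,9}:1  {9,10}:2
  |U|=3: {2,8,9}:1  {6,7,10}:1  {7,9,10}:3  {8,9,10}:3
  |U|=4: {2,8,9,10}:4  {5,6,7,10}:1  {6,7,9,10}:4  {7,8,9,10}:6
  |U|=5: {2,7,8,9,10}:10  {5,6,7,9,10}:5  {6,7,8,9,10}:10
  |U|=6: {2,6,7,8,9,10}:20  {5,6,7,8,9,10}:15
  |U|=7: {2,5,6,7,8,9,10}:35  {4,5,6,7,8,9,10}:15
  |U|=8: {2,4,5,6,7,8,9,10}:50  {3,4,5,6,7,8,9,10}:15
  |U|=9: {1,3,4,5,6,7,8,9,10}:15  {2,3,4,5,6,7,8,9,10}:65
  start at 0(u): 80
  start at 2(q): 15
sum over floor = 95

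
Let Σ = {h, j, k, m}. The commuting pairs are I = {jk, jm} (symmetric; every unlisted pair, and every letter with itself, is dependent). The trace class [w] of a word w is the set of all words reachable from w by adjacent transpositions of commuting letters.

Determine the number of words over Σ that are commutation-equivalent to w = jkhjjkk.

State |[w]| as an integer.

12

#0=j has no predecessor
#1=k has no predecessor
#2=h depends on [0:j, 1:k]
#3=j depends on [2:h]
#4=j depends on [3:j]
#5=k depends on [2:h]
#6=k depends on [5:k]
sources: [0:j, 1:k]
N(rest) = Σ N(rest − s) over sources s of rest; N(one piece) = 1:
  size 1 → [4]=1  [6]=1
  size 2 → [3,4]=1  [4,6]=2  [5,6]=1
  size 3 → [3,4,6]=3  [4,5,6]=3
  size 4 → [3,4,5,6]=6
  size 5 → [2,3,4,5,6]=6
  first=0(j) contributes 6
  first=1(k) contributes 6
|[w]| = 12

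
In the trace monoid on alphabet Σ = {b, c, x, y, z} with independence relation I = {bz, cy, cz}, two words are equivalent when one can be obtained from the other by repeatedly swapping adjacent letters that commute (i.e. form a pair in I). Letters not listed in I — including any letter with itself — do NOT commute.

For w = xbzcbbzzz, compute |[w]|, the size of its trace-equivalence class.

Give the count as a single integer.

70

drop 0:x onto floor
drop 1:b onto {0:x}
drop 2:z onto {0:x}
drop 3:c onto {1:b}
drop 4:b onto {3:c}
drop 5:b onto {4:b}
drop 6:z onto {2:z}
drop 7:z onto {6:z}
drop 8:z onto {7:z}
ground layer = {0:x}
drop-orders for the pieces not yet dropped (sum over which currently-grounded one goes next):
  1 to go: {5} 1  {8} 1
  2 to go: {4,5} 1  {5,8} 2  {7,8} 1
  3 to go: {3,4,5} 1  {4,5,8} 3  {5,7,8} 3  {6,7,8} 1
  4 to go: {1,3,4,5} 1  {2,6,7,8} 1  {3,4,5,8} 4  {4,5,7,8} 6  {5,6,7,8} 4
  5 to go: {1,3,4,5,8} 5  {2,5,6,7,8} 5  {3,4,5,7,8} 10  {4,5,6,7,8} 10
  6 to go: {1,3,4,5,7,8} 15  {2,4,5,6,7,8} 15  {3,4,5,6,7,8} 20
  7 to go: {1,3,4,5,6,7,8} 35  {2,3,4,5,6,7,8} 35
  if 0:x drops first: 70 orders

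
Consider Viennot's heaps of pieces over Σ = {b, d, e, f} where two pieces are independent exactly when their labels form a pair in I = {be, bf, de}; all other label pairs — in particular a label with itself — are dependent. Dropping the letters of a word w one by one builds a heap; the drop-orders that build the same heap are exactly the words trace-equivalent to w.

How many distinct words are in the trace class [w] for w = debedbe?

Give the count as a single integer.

35

drop 0:d onto floor
drop 1:e onto floor
drop 2:b onto {0:d}
drop 3:e onto {1:e}
drop 4:d onto {2:b}
drop 5:b onto {4:d}
drop 6:e onto {3:e}
ground layer = {0:d, 1:e}
drop-orders for the pieces not yet dropped (sum over which currently-grounded one goes next):
  1 to go: {5} 1  {6} 1
  2 to go: {3,6} 1  {4,5} 1  {5,6} 2
  3 to go: {1,3,6} 1  {2,4,5} 1  {3,5,6} 3  {4,5,6} 3
  4 to go: {0,2,4,5} 1  {1,3,5,6} 4  {2,4,5,6} 4  {3,4,5,6} 6
  5 to go: {0,2,4,5,6} 5  {1,3,4,5,6} 10  {2,3,4,5,6} 10
  if 0:d drops first: 20 orders
  if 1:e drops first: 15 orders
heap linearizations: 35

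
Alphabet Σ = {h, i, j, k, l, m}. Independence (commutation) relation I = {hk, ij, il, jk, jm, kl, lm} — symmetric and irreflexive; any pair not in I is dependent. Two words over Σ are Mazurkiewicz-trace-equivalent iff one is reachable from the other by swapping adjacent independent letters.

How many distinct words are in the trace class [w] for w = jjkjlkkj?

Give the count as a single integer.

56

piece 0:j — minimal
piece 1:j rests on {0:j}
piece 2:k — minimal
piece 3:j rests on {1:j}
piece 4:l rests on {3:j}
piece 5:k rests on {2:k}
piece 6:k rests on {5:k}
piece 7:j rests on {4:l}
minimal pieces: {0:j, 2:k}
ways to finish when only these pieces remain (= sum over removing one remaining piece with nothing left below it):
  1 left: {6}→1  {7}→1
  2 left: {4,7}→1  {5,6}→1  {6,7}→2
  3 left: {2,5,6}→1  {3,4,7}→1  {4,6,7}→3  {5,6,7}→3
  4 left: {1,3,4,7}→1  {2,5,6,7}→4  {3,4,6,7}→4  {4,5,6,7}→6
  5 left: {0,1,3,4,7}→1  {1,3,4,6,7}→5  {2,4,5,6,7}→10  {3,4,5,6,7}→10
  6 left: {0,1,3,4,6,7}→6  {1,3,4,5,6,7}→15  {2,3,4,5,6,7}→20
  placing 0:j first → 35 extensions
  placing 2:k first → 21 extensions
total linear extensions = 56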